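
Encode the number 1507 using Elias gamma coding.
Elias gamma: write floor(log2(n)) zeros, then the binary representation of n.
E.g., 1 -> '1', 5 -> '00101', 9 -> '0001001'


num_bits = floor(log2(1507)) + 1 = 11
leading_zeros = num_bits - 1 = 10
binary(1507) = 10111100011

Elias gamma(1507) = '0000000000' + '10111100011' = 000000000010111100011 (21 bits)


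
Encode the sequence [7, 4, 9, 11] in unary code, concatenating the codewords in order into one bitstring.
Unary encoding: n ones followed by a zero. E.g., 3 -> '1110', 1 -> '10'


Encode each number as n ones followed by a terminating 0:
  7 -> 11111110 (8 bits)
  4 -> 11110 (5 bits)
  9 -> 1111111110 (10 bits)
  11 -> 111111111110 (12 bits)
Total length = 8 + 5 + 10 + 12 = 35 bits.

Unary([7, 4, 9, 11]) = 11111110111101111111110111111111110 (35 bits)


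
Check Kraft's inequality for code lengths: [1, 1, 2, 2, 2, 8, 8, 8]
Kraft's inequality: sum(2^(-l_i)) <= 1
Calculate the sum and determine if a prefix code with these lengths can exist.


Sum = 2^(-1) + 2^(-1) + 2^(-2) + 2^(-2) + 2^(-2) + 2^(-8) + 2^(-8) + 2^(-8)
    = 0.5 + 0.5 + 0.25 + 0.25 + 0.25 + 0.00390625 + 0.00390625 + 0.00390625
    = 451/256 = 1.76171875
Since 1.76171875 > 1, Kraft's inequality is NOT satisfied.
A prefix code with these lengths CANNOT exist.

Kraft sum = 1.76171875. Not satisfied.


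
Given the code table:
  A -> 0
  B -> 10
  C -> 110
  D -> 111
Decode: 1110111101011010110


Decoding:
111 -> D
0 -> A
111 -> D
10 -> B
10 -> B
110 -> C
10 -> B
110 -> C


Result: DADBBCBC


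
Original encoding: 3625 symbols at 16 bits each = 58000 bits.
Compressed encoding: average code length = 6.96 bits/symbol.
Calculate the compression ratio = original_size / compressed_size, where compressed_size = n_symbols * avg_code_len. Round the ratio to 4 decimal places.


original_size = n_symbols * orig_bits = 3625 * 16 = 58000 bits
compressed_size = n_symbols * avg_code_len = 3625 * 6.96 = 25230.0 bits
ratio = original_size / compressed_size = 58000 / 25230.0 = 2.2989

Compression ratio = 2.2989


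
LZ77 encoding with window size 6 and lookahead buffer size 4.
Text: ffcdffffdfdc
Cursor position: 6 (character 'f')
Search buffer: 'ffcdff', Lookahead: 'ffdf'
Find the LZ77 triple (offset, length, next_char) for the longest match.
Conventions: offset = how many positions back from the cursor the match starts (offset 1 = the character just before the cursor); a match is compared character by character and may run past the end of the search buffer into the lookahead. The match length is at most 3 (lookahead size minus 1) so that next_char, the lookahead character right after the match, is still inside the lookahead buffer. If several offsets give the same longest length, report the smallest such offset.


Try each offset into the search buffer:
  offset=1 (pos 5, char 'f'): match length 2
  offset=2 (pos 4, char 'f'): match length 2
  offset=3 (pos 3, char 'd'): match length 0
  offset=4 (pos 2, char 'c'): match length 0
  offset=5 (pos 1, char 'f'): match length 1
  offset=6 (pos 0, char 'f'): match length 2
Longest match has length 2, found at offsets 1, 2, 6; take the smallest, offset 1.
next_char = character at position 6 + 2 = 8 -> 'd'

Best match: offset=1, length=2 (matching 'ff' starting at position 5)
LZ77 triple: (1, 2, 'd')


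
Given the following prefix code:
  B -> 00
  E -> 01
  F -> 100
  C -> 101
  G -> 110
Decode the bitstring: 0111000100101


Decoding step by step:
Bits 01 -> E
Bits 110 -> G
Bits 00 -> B
Bits 100 -> F
Bits 101 -> C


Decoded message: EGBFC


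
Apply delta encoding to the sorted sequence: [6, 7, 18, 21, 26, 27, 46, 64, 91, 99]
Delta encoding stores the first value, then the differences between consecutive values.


First value: 6
Deltas:
  7 - 6 = 1
  18 - 7 = 11
  21 - 18 = 3
  26 - 21 = 5
  27 - 26 = 1
  46 - 27 = 19
  64 - 46 = 18
  91 - 64 = 27
  99 - 91 = 8


Delta encoded: [6, 1, 11, 3, 5, 1, 19, 18, 27, 8]


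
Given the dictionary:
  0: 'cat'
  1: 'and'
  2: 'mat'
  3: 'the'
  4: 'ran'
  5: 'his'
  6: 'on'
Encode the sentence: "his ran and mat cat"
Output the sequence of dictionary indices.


Look up each word in the dictionary:
  'his' -> 5
  'ran' -> 4
  'and' -> 1
  'mat' -> 2
  'cat' -> 0

Encoded: [5, 4, 1, 2, 0]


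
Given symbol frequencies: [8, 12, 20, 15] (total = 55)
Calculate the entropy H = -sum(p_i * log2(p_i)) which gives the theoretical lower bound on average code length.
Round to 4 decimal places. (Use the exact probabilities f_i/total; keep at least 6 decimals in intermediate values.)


Per-symbol terms -p_i * log2(p_i) with p_i = f_i/55:
  p = 8/55 = 0.145455: log2(p) = -2.781360, -p*log2(p) = 0.404561
  p = 12/55 = 0.218182: log2(p) = -2.196397, -p*log2(p) = 0.479214
  p = 20/55 = 0.363636: log2(p) = -1.459432, -p*log2(p) = 0.530702
  p = 15/55 = 0.272727: log2(p) = -1.874469, -p*log2(p) = 0.511219
H = 0.404561 + 0.479214 + 0.530702 + 0.511219 = 1.925696

H = 1.9257 bits/symbol


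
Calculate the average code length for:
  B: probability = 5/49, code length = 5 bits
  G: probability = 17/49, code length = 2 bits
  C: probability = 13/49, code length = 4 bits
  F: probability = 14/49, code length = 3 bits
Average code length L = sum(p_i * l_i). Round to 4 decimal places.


Weighted contributions p_i * l_i:
  B: (5/49) * 5 = 25/49
  G: (17/49) * 2 = 34/49
  C: (13/49) * 4 = 52/49
  F: (14/49) * 3 = 42/49
Sum = (25 + 34 + 52 + 42)/49 = 153/49

L = 153/49 = 3.1224 bits/symbol


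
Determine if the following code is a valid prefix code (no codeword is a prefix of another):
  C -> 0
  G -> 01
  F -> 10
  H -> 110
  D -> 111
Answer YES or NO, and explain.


Checking each pair (does one codeword prefix another?):
  C='0' vs G='01': prefix -- VIOLATION

NO -- this is NOT a valid prefix code. C (0) is a prefix of G (01).


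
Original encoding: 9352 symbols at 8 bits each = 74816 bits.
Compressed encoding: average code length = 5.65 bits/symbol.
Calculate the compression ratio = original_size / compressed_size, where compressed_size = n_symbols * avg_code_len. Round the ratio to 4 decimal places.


original_size = n_symbols * orig_bits = 9352 * 8 = 74816 bits
compressed_size = n_symbols * avg_code_len = 9352 * 5.65 = 52838.8 bits
ratio = original_size / compressed_size = 74816 / 52838.8 = 1.4159

Compression ratio = 1.4159


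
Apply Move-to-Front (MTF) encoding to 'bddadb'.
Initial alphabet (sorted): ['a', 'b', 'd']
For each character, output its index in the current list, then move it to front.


MTF encoding:
'b': index 1 in ['a', 'b', 'd'] -> ['b', 'a', 'd']
'd': index 2 in ['b', 'a', 'd'] -> ['d', 'b', 'a']
'd': index 0 in ['d', 'b', 'a'] -> ['d', 'b', 'a']
'a': index 2 in ['d', 'b', 'a'] -> ['a', 'd', 'b']
'd': index 1 in ['a', 'd', 'b'] -> ['d', 'a', 'b']
'b': index 2 in ['d', 'a', 'b'] -> ['b', 'd', 'a']


Output: [1, 2, 0, 2, 1, 2]


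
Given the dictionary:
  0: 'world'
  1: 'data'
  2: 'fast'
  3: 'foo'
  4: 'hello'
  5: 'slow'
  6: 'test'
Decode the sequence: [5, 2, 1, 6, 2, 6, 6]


Look up each index in the dictionary:
  5 -> 'slow'
  2 -> 'fast'
  1 -> 'data'
  6 -> 'test'
  2 -> 'fast'
  6 -> 'test'
  6 -> 'test'

Decoded: "slow fast data test fast test test"


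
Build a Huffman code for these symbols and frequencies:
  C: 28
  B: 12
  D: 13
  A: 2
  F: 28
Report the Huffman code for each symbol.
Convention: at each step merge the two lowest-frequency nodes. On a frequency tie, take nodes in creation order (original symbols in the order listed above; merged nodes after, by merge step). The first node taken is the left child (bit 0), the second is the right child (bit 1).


Huffman tree construction:
Step 1: Merge A(2) + B(12) = 14
Step 2: Merge D(13) + (A+B)(14) = 27
Step 3: Merge (D+(A+B))(27) + C(28) = 55
Step 4: Merge F(28) + ((D+(A+B))+C)(55) = 83
Read each symbol's code off the tree from the root (left child = 0, right child = 1).

Codes:
  C: 11 (length 2)
  B: 1011 (length 4)
  D: 100 (length 3)
  A: 1010 (length 4)
  F: 0 (length 1)
Average code length: 179/83 = 2.1566 bits/symbol


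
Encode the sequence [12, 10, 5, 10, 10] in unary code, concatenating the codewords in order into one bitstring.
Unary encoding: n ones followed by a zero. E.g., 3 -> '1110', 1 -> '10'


Encode each number as n ones followed by a terminating 0:
  12 -> 1111111111110 (13 bits)
  10 -> 11111111110 (11 bits)
  5 -> 111110 (6 bits)
  10 -> 11111111110 (11 bits)
  10 -> 11111111110 (11 bits)
Total length = 13 + 11 + 6 + 11 + 11 = 52 bits.

Unary([12, 10, 5, 10, 10]) = 1111111111110111111111101111101111111111011111111110 (52 bits)


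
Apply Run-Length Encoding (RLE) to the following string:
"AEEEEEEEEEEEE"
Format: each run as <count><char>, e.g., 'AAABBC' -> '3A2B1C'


Scanning runs left to right:
  i=0: run of 'A' x 1 -> '1A'
  i=1: run of 'E' x 12 -> '12E'

RLE = 1A12E


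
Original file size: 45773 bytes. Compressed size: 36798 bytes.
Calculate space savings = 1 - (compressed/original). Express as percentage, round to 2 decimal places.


ratio = compressed/original = 36798/45773 = 0.803924
savings = 1 - ratio = 1 - 0.803924 = 0.196076
as a percentage: 0.196076 * 100 = 19.61%

Space savings = 1 - 36798/45773 = 19.61%


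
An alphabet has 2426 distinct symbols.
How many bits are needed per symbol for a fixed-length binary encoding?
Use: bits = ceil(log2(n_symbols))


log2(2426) = 11.2444
Bracket: 2^11 = 2048 < 2426 <= 2^12 = 4096
So ceil(log2(2426)) = 12

bits = ceil(log2(2426)) = ceil(11.2444) = 12 bits


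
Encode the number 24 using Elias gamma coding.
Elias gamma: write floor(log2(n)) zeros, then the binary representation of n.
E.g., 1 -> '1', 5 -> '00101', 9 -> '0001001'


num_bits = floor(log2(24)) + 1 = 5
leading_zeros = num_bits - 1 = 4
binary(24) = 11000

Elias gamma(24) = '0000' + '11000' = 000011000 (9 bits)


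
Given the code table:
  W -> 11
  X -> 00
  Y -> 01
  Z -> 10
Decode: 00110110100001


Decoding:
00 -> X
11 -> W
01 -> Y
10 -> Z
10 -> Z
00 -> X
01 -> Y


Result: XWYZZXY


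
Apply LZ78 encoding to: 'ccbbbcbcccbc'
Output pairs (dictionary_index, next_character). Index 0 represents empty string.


LZ78 encoding steps:
Dictionary: {0: ''}
Step 1: w='' (idx 0), next='c' -> output (0, 'c'), add 'c' as idx 1
Step 2: w='c' (idx 1), next='b' -> output (1, 'b'), add 'cb' as idx 2
Step 3: w='' (idx 0), next='b' -> output (0, 'b'), add 'b' as idx 3
Step 4: w='b' (idx 3), next='c' -> output (3, 'c'), add 'bc' as idx 4
Step 5: w='bc' (idx 4), next='c' -> output (4, 'c'), add 'bcc' as idx 5
Step 6: w='cb' (idx 2), next='c' -> output (2, 'c'), add 'cbc' as idx 6


Encoded: [(0, 'c'), (1, 'b'), (0, 'b'), (3, 'c'), (4, 'c'), (2, 'c')]


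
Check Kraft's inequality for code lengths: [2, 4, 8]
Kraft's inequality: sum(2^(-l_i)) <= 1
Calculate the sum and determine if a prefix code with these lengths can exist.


Sum = 2^(-2) + 2^(-4) + 2^(-8)
    = 0.25 + 0.0625 + 0.00390625
    = 81/256 = 0.31640625
Since 0.31640625 <= 1, Kraft's inequality IS satisfied.
A prefix code with these lengths CAN exist.

Kraft sum = 0.31640625. Satisfied.


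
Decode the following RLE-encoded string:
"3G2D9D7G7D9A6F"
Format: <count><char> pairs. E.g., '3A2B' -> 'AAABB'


Expanding each <count><char> pair:
  3G -> 'GGG'
  2D -> 'DD'
  9D -> 'DDDDDDDDD'
  7G -> 'GGGGGGG'
  7D -> 'DDDDDDD'
  9A -> 'AAAAAAAAA'
  6F -> 'FFFFFF'

Decoded = GGGDDDDDDDDDDDGGGGGGGDDDDDDDAAAAAAAAAFFFFFF


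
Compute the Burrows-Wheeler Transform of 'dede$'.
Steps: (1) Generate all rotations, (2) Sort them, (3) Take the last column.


Rotations (sorted):
  0: $dede -> last char: e
  1: de$de -> last char: e
  2: dede$ -> last char: $
  3: e$ded -> last char: d
  4: ede$d -> last char: d


BWT = ee$dd


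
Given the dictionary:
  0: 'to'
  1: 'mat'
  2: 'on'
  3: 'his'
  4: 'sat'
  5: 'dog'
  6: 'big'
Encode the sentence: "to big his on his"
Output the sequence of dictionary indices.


Look up each word in the dictionary:
  'to' -> 0
  'big' -> 6
  'his' -> 3
  'on' -> 2
  'his' -> 3

Encoded: [0, 6, 3, 2, 3]


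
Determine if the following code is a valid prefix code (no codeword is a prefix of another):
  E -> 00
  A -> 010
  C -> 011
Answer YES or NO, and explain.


Checking each pair (does one codeword prefix another?):
  E='00' vs A='010': no prefix
  E='00' vs C='011': no prefix
  A='010' vs E='00': no prefix
  A='010' vs C='011': no prefix
  C='011' vs E='00': no prefix
  C='011' vs A='010': no prefix
No violation found over all pairs.

YES -- this is a valid prefix code. No codeword is a prefix of any other codeword.


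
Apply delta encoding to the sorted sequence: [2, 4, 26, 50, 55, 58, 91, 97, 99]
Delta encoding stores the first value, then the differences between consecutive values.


First value: 2
Deltas:
  4 - 2 = 2
  26 - 4 = 22
  50 - 26 = 24
  55 - 50 = 5
  58 - 55 = 3
  91 - 58 = 33
  97 - 91 = 6
  99 - 97 = 2


Delta encoded: [2, 2, 22, 24, 5, 3, 33, 6, 2]


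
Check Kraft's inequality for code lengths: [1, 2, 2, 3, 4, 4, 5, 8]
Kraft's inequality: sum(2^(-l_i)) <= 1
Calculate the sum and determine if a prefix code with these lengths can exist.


Sum = 2^(-1) + 2^(-2) + 2^(-2) + 2^(-3) + 2^(-4) + 2^(-4) + 2^(-5) + 2^(-8)
    = 0.5 + 0.25 + 0.25 + 0.125 + 0.0625 + 0.0625 + 0.03125 + 0.00390625
    = 329/256 = 1.28515625
Since 1.28515625 > 1, Kraft's inequality is NOT satisfied.
A prefix code with these lengths CANNOT exist.

Kraft sum = 1.28515625. Not satisfied.


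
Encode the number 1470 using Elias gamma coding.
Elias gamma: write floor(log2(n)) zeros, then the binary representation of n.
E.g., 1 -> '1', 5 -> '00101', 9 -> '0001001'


num_bits = floor(log2(1470)) + 1 = 11
leading_zeros = num_bits - 1 = 10
binary(1470) = 10110111110

Elias gamma(1470) = '0000000000' + '10110111110' = 000000000010110111110 (21 bits)


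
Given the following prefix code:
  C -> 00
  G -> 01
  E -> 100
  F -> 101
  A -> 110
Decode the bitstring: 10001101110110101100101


Decoding step by step:
Bits 100 -> E
Bits 01 -> G
Bits 101 -> F
Bits 110 -> A
Bits 110 -> A
Bits 101 -> F
Bits 100 -> E
Bits 101 -> F


Decoded message: EGFAAFEF


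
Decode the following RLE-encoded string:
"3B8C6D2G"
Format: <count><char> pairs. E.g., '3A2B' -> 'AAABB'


Expanding each <count><char> pair:
  3B -> 'BBB'
  8C -> 'CCCCCCCC'
  6D -> 'DDDDDD'
  2G -> 'GG'

Decoded = BBBCCCCCCCCDDDDDDGG


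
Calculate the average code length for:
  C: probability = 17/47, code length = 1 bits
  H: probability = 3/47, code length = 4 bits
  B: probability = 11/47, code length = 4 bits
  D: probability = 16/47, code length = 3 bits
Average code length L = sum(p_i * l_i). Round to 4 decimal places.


Weighted contributions p_i * l_i:
  C: (17/47) * 1 = 17/47
  H: (3/47) * 4 = 12/47
  B: (11/47) * 4 = 44/47
  D: (16/47) * 3 = 48/47
Sum = (17 + 12 + 44 + 48)/47 = 121/47

L = 121/47 = 2.5745 bits/symbol


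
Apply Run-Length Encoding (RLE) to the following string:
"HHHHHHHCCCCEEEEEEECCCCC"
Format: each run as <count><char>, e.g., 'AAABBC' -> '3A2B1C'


Scanning runs left to right:
  i=0: run of 'H' x 7 -> '7H'
  i=7: run of 'C' x 4 -> '4C'
  i=11: run of 'E' x 7 -> '7E'
  i=18: run of 'C' x 5 -> '5C'

RLE = 7H4C7E5C


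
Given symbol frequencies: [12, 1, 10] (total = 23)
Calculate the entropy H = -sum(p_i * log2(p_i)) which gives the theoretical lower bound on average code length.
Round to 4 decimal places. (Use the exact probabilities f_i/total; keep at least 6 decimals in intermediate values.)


Per-symbol terms -p_i * log2(p_i) with p_i = f_i/23:
  p = 12/23 = 0.521739: log2(p) = -0.938599, -p*log2(p) = 0.489704
  p = 1/23 = 0.043478: log2(p) = -4.523562, -p*log2(p) = 0.196677
  p = 10/23 = 0.434783: log2(p) = -1.201634, -p*log2(p) = 0.522450
H = 0.489704 + 0.196677 + 0.522450 = 1.208831

H = 1.2088 bits/symbol


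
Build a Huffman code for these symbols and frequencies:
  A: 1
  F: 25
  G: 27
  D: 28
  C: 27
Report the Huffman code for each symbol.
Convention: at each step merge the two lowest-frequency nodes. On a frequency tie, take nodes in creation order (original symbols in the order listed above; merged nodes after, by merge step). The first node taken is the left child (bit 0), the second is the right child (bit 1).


Huffman tree construction:
Step 1: Merge A(1) + F(25) = 26
Step 2: Merge (A+F)(26) + G(27) = 53
Step 3: Merge C(27) + D(28) = 55
Step 4: Merge ((A+F)+G)(53) + (C+D)(55) = 108
Read each symbol's code off the tree from the root (left child = 0, right child = 1).

Codes:
  A: 000 (length 3)
  F: 001 (length 3)
  G: 01 (length 2)
  D: 11 (length 2)
  C: 10 (length 2)
Average code length: 242/108 = 2.2407 bits/symbol


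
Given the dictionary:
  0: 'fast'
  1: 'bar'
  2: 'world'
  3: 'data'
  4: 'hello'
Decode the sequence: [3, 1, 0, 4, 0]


Look up each index in the dictionary:
  3 -> 'data'
  1 -> 'bar'
  0 -> 'fast'
  4 -> 'hello'
  0 -> 'fast'

Decoded: "data bar fast hello fast"


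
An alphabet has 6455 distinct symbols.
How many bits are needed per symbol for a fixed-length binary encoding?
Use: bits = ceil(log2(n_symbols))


log2(6455) = 12.6562
Bracket: 2^12 = 4096 < 6455 <= 2^13 = 8192
So ceil(log2(6455)) = 13

bits = ceil(log2(6455)) = ceil(12.6562) = 13 bits


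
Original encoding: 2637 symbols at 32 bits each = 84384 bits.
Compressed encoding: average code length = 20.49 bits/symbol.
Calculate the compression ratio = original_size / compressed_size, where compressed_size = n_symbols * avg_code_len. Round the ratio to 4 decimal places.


original_size = n_symbols * orig_bits = 2637 * 32 = 84384 bits
compressed_size = n_symbols * avg_code_len = 2637 * 20.49 = 54032.13 bits
ratio = original_size / compressed_size = 84384 / 54032.13 = 1.5617

Compression ratio = 1.5617


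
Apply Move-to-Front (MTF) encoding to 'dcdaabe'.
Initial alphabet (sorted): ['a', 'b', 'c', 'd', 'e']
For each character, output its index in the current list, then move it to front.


MTF encoding:
'd': index 3 in ['a', 'b', 'c', 'd', 'e'] -> ['d', 'a', 'b', 'c', 'e']
'c': index 3 in ['d', 'a', 'b', 'c', 'e'] -> ['c', 'd', 'a', 'b', 'e']
'd': index 1 in ['c', 'd', 'a', 'b', 'e'] -> ['d', 'c', 'a', 'b', 'e']
'a': index 2 in ['d', 'c', 'a', 'b', 'e'] -> ['a', 'd', 'c', 'b', 'e']
'a': index 0 in ['a', 'd', 'c', 'b', 'e'] -> ['a', 'd', 'c', 'b', 'e']
'b': index 3 in ['a', 'd', 'c', 'b', 'e'] -> ['b', 'a', 'd', 'c', 'e']
'e': index 4 in ['b', 'a', 'd', 'c', 'e'] -> ['e', 'b', 'a', 'd', 'c']


Output: [3, 3, 1, 2, 0, 3, 4]


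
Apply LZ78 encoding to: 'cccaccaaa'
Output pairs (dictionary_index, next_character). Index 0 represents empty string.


LZ78 encoding steps:
Dictionary: {0: ''}
Step 1: w='' (idx 0), next='c' -> output (0, 'c'), add 'c' as idx 1
Step 2: w='c' (idx 1), next='c' -> output (1, 'c'), add 'cc' as idx 2
Step 3: w='' (idx 0), next='a' -> output (0, 'a'), add 'a' as idx 3
Step 4: w='cc' (idx 2), next='a' -> output (2, 'a'), add 'cca' as idx 4
Step 5: w='a' (idx 3), next='a' -> output (3, 'a'), add 'aa' as idx 5


Encoded: [(0, 'c'), (1, 'c'), (0, 'a'), (2, 'a'), (3, 'a')]


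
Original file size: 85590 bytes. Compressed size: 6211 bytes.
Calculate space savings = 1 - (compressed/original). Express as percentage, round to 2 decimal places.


ratio = compressed/original = 6211/85590 = 0.072567
savings = 1 - ratio = 1 - 0.072567 = 0.927433
as a percentage: 0.927433 * 100 = 92.74%

Space savings = 1 - 6211/85590 = 92.74%


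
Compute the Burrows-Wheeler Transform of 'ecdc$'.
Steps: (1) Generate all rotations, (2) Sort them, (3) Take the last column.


Rotations (sorted):
  0: $ecdc -> last char: c
  1: c$ecd -> last char: d
  2: cdc$e -> last char: e
  3: dc$ec -> last char: c
  4: ecdc$ -> last char: $


BWT = cdec$


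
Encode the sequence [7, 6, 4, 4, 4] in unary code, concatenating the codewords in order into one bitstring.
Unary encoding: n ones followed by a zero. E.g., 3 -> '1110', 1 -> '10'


Encode each number as n ones followed by a terminating 0:
  7 -> 11111110 (8 bits)
  6 -> 1111110 (7 bits)
  4 -> 11110 (5 bits)
  4 -> 11110 (5 bits)
  4 -> 11110 (5 bits)
Total length = 8 + 7 + 5 + 5 + 5 = 30 bits.

Unary([7, 6, 4, 4, 4]) = 111111101111110111101111011110 (30 bits)


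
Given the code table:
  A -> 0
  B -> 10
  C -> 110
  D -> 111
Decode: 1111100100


Decoding:
111 -> D
110 -> C
0 -> A
10 -> B
0 -> A


Result: DCABA


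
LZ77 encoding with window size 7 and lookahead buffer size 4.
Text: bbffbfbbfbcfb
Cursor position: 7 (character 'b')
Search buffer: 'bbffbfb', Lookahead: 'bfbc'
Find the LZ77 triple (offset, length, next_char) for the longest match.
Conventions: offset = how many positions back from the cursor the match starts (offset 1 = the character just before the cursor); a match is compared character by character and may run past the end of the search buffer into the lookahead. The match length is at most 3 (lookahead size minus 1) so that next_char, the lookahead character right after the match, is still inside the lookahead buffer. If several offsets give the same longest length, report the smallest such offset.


Try each offset into the search buffer:
  offset=1 (pos 6, char 'b'): match length 1
  offset=2 (pos 5, char 'f'): match length 0
  offset=3 (pos 4, char 'b'): match length 3
  offset=4 (pos 3, char 'f'): match length 0
  offset=5 (pos 2, char 'f'): match length 0
  offset=6 (pos 1, char 'b'): match length 2
  offset=7 (pos 0, char 'b'): match length 1
Longest match has length 3 at offset 3.
next_char = character at position 7 + 3 = 10 -> 'c'

Best match: offset=3, length=3 (matching 'bfb' starting at position 4)
LZ77 triple: (3, 3, 'c')


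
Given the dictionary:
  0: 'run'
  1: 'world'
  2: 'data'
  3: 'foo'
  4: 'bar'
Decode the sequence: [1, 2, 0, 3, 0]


Look up each index in the dictionary:
  1 -> 'world'
  2 -> 'data'
  0 -> 'run'
  3 -> 'foo'
  0 -> 'run'

Decoded: "world data run foo run"


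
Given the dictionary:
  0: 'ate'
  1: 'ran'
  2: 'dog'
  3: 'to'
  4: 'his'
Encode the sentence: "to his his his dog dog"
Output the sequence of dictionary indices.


Look up each word in the dictionary:
  'to' -> 3
  'his' -> 4
  'his' -> 4
  'his' -> 4
  'dog' -> 2
  'dog' -> 2

Encoded: [3, 4, 4, 4, 2, 2]


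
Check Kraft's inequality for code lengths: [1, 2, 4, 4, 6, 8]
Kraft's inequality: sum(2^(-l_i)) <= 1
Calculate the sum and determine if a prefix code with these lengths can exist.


Sum = 2^(-1) + 2^(-2) + 2^(-4) + 2^(-4) + 2^(-6) + 2^(-8)
    = 0.5 + 0.25 + 0.0625 + 0.0625 + 0.015625 + 0.00390625
    = 229/256 = 0.89453125
Since 0.89453125 <= 1, Kraft's inequality IS satisfied.
A prefix code with these lengths CAN exist.

Kraft sum = 0.89453125. Satisfied.


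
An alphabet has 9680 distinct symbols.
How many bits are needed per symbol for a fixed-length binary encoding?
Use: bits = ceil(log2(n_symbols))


log2(9680) = 13.2408
Bracket: 2^13 = 8192 < 9680 <= 2^14 = 16384
So ceil(log2(9680)) = 14

bits = ceil(log2(9680)) = ceil(13.2408) = 14 bits


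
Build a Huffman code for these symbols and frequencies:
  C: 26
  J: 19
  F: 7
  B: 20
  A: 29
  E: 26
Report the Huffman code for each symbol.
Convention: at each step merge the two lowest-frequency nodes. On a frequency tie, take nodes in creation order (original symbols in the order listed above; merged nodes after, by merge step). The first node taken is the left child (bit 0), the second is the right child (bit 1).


Huffman tree construction:
Step 1: Merge F(7) + J(19) = 26
Step 2: Merge B(20) + C(26) = 46
Step 3: Merge E(26) + (F+J)(26) = 52
Step 4: Merge A(29) + (B+C)(46) = 75
Step 5: Merge (E+(F+J))(52) + (A+(B+C))(75) = 127
Read each symbol's code off the tree from the root (left child = 0, right child = 1).

Codes:
  C: 111 (length 3)
  J: 011 (length 3)
  F: 010 (length 3)
  B: 110 (length 3)
  A: 10 (length 2)
  E: 00 (length 2)
Average code length: 326/127 = 2.5669 bits/symbol


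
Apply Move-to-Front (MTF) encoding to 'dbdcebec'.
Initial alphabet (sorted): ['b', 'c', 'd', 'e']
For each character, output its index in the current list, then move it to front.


MTF encoding:
'd': index 2 in ['b', 'c', 'd', 'e'] -> ['d', 'b', 'c', 'e']
'b': index 1 in ['d', 'b', 'c', 'e'] -> ['b', 'd', 'c', 'e']
'd': index 1 in ['b', 'd', 'c', 'e'] -> ['d', 'b', 'c', 'e']
'c': index 2 in ['d', 'b', 'c', 'e'] -> ['c', 'd', 'b', 'e']
'e': index 3 in ['c', 'd', 'b', 'e'] -> ['e', 'c', 'd', 'b']
'b': index 3 in ['e', 'c', 'd', 'b'] -> ['b', 'e', 'c', 'd']
'e': index 1 in ['b', 'e', 'c', 'd'] -> ['e', 'b', 'c', 'd']
'c': index 2 in ['e', 'b', 'c', 'd'] -> ['c', 'e', 'b', 'd']


Output: [2, 1, 1, 2, 3, 3, 1, 2]


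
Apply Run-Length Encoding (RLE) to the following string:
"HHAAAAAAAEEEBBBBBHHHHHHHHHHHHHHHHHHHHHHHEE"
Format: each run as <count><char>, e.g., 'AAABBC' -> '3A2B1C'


Scanning runs left to right:
  i=0: run of 'H' x 2 -> '2H'
  i=2: run of 'A' x 7 -> '7A'
  i=9: run of 'E' x 3 -> '3E'
  i=12: run of 'B' x 5 -> '5B'
  i=17: run of 'H' x 23 -> '23H'
  i=40: run of 'E' x 2 -> '2E'

RLE = 2H7A3E5B23H2E


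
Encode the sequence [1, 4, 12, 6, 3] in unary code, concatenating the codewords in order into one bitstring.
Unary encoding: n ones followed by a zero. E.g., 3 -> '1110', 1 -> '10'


Encode each number as n ones followed by a terminating 0:
  1 -> 10 (2 bits)
  4 -> 11110 (5 bits)
  12 -> 1111111111110 (13 bits)
  6 -> 1111110 (7 bits)
  3 -> 1110 (4 bits)
Total length = 2 + 5 + 13 + 7 + 4 = 31 bits.

Unary([1, 4, 12, 6, 3]) = 1011110111111111111011111101110 (31 bits)


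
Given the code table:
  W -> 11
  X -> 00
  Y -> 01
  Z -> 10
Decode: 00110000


Decoding:
00 -> X
11 -> W
00 -> X
00 -> X


Result: XWXX


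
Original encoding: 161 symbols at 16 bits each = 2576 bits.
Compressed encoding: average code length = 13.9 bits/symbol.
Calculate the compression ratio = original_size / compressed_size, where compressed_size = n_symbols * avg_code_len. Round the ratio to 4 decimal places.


original_size = n_symbols * orig_bits = 161 * 16 = 2576 bits
compressed_size = n_symbols * avg_code_len = 161 * 13.9 = 2237.9 bits
ratio = original_size / compressed_size = 2576 / 2237.9 = 1.1511

Compression ratio = 1.1511


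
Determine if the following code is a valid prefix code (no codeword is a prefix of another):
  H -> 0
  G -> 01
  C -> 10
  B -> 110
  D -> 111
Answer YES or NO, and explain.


Checking each pair (does one codeword prefix another?):
  H='0' vs G='01': prefix -- VIOLATION

NO -- this is NOT a valid prefix code. H (0) is a prefix of G (01).


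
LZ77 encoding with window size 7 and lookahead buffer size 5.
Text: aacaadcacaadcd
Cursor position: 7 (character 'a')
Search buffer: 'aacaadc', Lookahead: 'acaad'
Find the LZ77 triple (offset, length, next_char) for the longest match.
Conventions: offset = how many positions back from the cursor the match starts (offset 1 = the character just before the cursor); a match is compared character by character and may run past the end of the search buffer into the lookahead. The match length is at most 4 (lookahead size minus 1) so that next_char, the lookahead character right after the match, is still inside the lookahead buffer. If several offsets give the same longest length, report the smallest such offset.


Try each offset into the search buffer:
  offset=1 (pos 6, char 'c'): match length 0
  offset=2 (pos 5, char 'd'): match length 0
  offset=3 (pos 4, char 'a'): match length 1
  offset=4 (pos 3, char 'a'): match length 1
  offset=5 (pos 2, char 'c'): match length 0
  offset=6 (pos 1, char 'a'): match length 4
  offset=7 (pos 0, char 'a'): match length 1
Longest match has length 4 at offset 6.
next_char = character at position 7 + 4 = 11 -> 'd'

Best match: offset=6, length=4 (matching 'acaa' starting at position 1)
LZ77 triple: (6, 4, 'd')


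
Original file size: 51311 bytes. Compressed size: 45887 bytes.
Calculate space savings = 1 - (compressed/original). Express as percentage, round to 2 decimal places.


ratio = compressed/original = 45887/51311 = 0.894292
savings = 1 - ratio = 1 - 0.894292 = 0.105708
as a percentage: 0.105708 * 100 = 10.57%

Space savings = 1 - 45887/51311 = 10.57%


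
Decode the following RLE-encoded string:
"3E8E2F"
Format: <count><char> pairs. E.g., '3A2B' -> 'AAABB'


Expanding each <count><char> pair:
  3E -> 'EEE'
  8E -> 'EEEEEEEE'
  2F -> 'FF'

Decoded = EEEEEEEEEEEFF


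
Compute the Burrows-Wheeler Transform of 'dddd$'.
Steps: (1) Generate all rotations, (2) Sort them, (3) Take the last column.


Rotations (sorted):
  0: $dddd -> last char: d
  1: d$ddd -> last char: d
  2: dd$dd -> last char: d
  3: ddd$d -> last char: d
  4: dddd$ -> last char: $


BWT = dddd$


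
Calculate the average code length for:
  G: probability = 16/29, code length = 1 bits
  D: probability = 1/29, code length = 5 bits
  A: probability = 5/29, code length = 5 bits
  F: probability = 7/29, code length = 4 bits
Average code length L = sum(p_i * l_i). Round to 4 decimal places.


Weighted contributions p_i * l_i:
  G: (16/29) * 1 = 16/29
  D: (1/29) * 5 = 5/29
  A: (5/29) * 5 = 25/29
  F: (7/29) * 4 = 28/29
Sum = (16 + 5 + 25 + 28)/29 = 74/29

L = 74/29 = 2.5517 bits/symbol


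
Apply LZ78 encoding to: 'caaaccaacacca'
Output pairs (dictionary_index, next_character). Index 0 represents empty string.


LZ78 encoding steps:
Dictionary: {0: ''}
Step 1: w='' (idx 0), next='c' -> output (0, 'c'), add 'c' as idx 1
Step 2: w='' (idx 0), next='a' -> output (0, 'a'), add 'a' as idx 2
Step 3: w='a' (idx 2), next='a' -> output (2, 'a'), add 'aa' as idx 3
Step 4: w='c' (idx 1), next='c' -> output (1, 'c'), add 'cc' as idx 4
Step 5: w='aa' (idx 3), next='c' -> output (3, 'c'), add 'aac' as idx 5
Step 6: w='a' (idx 2), next='c' -> output (2, 'c'), add 'ac' as idx 6
Step 7: w='c' (idx 1), next='a' -> output (1, 'a'), add 'ca' as idx 7


Encoded: [(0, 'c'), (0, 'a'), (2, 'a'), (1, 'c'), (3, 'c'), (2, 'c'), (1, 'a')]


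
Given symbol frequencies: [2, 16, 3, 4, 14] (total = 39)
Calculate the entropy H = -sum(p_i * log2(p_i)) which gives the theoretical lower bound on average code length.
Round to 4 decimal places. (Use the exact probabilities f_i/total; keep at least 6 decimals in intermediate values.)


Per-symbol terms -p_i * log2(p_i) with p_i = f_i/39:
  p = 2/39 = 0.051282: log2(p) = -4.285402, -p*log2(p) = 0.219764
  p = 16/39 = 0.410256: log2(p) = -1.285402, -p*log2(p) = 0.527345
  p = 3/39 = 0.076923: log2(p) = -3.700440, -p*log2(p) = 0.284649
  p = 4/39 = 0.102564: log2(p) = -3.285402, -p*log2(p) = 0.336964
  p = 14/39 = 0.358974: log2(p) = -1.478047, -p*log2(p) = 0.530581
H = 0.219764 + 0.527345 + 0.284649 + 0.336964 + 0.530581 = 1.899303

H = 1.8993 bits/symbol


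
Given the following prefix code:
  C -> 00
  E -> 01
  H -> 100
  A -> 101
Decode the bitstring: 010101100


Decoding step by step:
Bits 01 -> E
Bits 01 -> E
Bits 01 -> E
Bits 100 -> H


Decoded message: EEEH


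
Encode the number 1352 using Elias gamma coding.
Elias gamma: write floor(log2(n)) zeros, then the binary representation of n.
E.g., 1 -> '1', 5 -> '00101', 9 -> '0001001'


num_bits = floor(log2(1352)) + 1 = 11
leading_zeros = num_bits - 1 = 10
binary(1352) = 10101001000

Elias gamma(1352) = '0000000000' + '10101001000' = 000000000010101001000 (21 bits)


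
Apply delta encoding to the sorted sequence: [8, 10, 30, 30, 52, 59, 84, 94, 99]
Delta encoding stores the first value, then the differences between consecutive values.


First value: 8
Deltas:
  10 - 8 = 2
  30 - 10 = 20
  30 - 30 = 0
  52 - 30 = 22
  59 - 52 = 7
  84 - 59 = 25
  94 - 84 = 10
  99 - 94 = 5


Delta encoded: [8, 2, 20, 0, 22, 7, 25, 10, 5]


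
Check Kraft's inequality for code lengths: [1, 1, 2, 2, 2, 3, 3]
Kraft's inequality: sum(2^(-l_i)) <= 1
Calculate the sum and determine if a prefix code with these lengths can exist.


Sum = 2^(-1) + 2^(-1) + 2^(-2) + 2^(-2) + 2^(-2) + 2^(-3) + 2^(-3)
    = 0.5 + 0.5 + 0.25 + 0.25 + 0.25 + 0.125 + 0.125
    = 16/8 = 2.0
Since 2.0 > 1, Kraft's inequality is NOT satisfied.
A prefix code with these lengths CANNOT exist.

Kraft sum = 2.0. Not satisfied.


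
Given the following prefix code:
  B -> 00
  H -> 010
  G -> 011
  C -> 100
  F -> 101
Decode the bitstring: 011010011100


Decoding step by step:
Bits 011 -> G
Bits 010 -> H
Bits 011 -> G
Bits 100 -> C


Decoded message: GHGC


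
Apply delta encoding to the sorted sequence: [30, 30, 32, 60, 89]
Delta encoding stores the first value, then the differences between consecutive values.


First value: 30
Deltas:
  30 - 30 = 0
  32 - 30 = 2
  60 - 32 = 28
  89 - 60 = 29


Delta encoded: [30, 0, 2, 28, 29]


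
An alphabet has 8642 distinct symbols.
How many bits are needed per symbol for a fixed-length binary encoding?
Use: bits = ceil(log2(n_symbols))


log2(8642) = 13.0771
Bracket: 2^13 = 8192 < 8642 <= 2^14 = 16384
So ceil(log2(8642)) = 14

bits = ceil(log2(8642)) = ceil(13.0771) = 14 bits


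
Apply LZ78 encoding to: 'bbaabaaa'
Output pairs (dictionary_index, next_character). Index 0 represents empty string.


LZ78 encoding steps:
Dictionary: {0: ''}
Step 1: w='' (idx 0), next='b' -> output (0, 'b'), add 'b' as idx 1
Step 2: w='b' (idx 1), next='a' -> output (1, 'a'), add 'ba' as idx 2
Step 3: w='' (idx 0), next='a' -> output (0, 'a'), add 'a' as idx 3
Step 4: w='ba' (idx 2), next='a' -> output (2, 'a'), add 'baa' as idx 4
Step 5: w='a' (idx 3), end of input -> output (3, '')


Encoded: [(0, 'b'), (1, 'a'), (0, 'a'), (2, 'a'), (3, '')]


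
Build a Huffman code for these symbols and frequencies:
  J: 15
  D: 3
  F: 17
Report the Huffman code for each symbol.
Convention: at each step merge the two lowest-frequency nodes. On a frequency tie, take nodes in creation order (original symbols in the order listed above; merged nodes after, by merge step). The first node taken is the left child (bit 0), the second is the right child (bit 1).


Huffman tree construction:
Step 1: Merge D(3) + J(15) = 18
Step 2: Merge F(17) + (D+J)(18) = 35
Read each symbol's code off the tree from the root (left child = 0, right child = 1).

Codes:
  J: 11 (length 2)
  D: 10 (length 2)
  F: 0 (length 1)
Average code length: 53/35 = 1.5143 bits/symbol


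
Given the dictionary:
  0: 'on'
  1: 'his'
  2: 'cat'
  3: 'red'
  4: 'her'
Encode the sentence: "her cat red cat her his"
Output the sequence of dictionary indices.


Look up each word in the dictionary:
  'her' -> 4
  'cat' -> 2
  'red' -> 3
  'cat' -> 2
  'her' -> 4
  'his' -> 1

Encoded: [4, 2, 3, 2, 4, 1]


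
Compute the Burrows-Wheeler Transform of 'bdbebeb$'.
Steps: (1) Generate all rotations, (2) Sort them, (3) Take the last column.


Rotations (sorted):
  0: $bdbebeb -> last char: b
  1: b$bdbebe -> last char: e
  2: bdbebeb$ -> last char: $
  3: beb$bdbe -> last char: e
  4: bebeb$bd -> last char: d
  5: dbebeb$b -> last char: b
  6: eb$bdbeb -> last char: b
  7: ebeb$bdb -> last char: b


BWT = be$edbbb


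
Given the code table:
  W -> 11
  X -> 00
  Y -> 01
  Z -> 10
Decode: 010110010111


Decoding:
01 -> Y
01 -> Y
10 -> Z
01 -> Y
01 -> Y
11 -> W


Result: YYZYYW


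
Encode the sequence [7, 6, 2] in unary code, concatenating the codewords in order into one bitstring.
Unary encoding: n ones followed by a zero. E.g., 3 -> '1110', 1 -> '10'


Encode each number as n ones followed by a terminating 0:
  7 -> 11111110 (8 bits)
  6 -> 1111110 (7 bits)
  2 -> 110 (3 bits)
Total length = 8 + 7 + 3 = 18 bits.

Unary([7, 6, 2]) = 111111101111110110 (18 bits)


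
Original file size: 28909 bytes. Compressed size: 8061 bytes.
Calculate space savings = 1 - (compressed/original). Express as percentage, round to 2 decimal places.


ratio = compressed/original = 8061/28909 = 0.27884
savings = 1 - ratio = 1 - 0.27884 = 0.72116
as a percentage: 0.72116 * 100 = 72.12%

Space savings = 1 - 8061/28909 = 72.12%


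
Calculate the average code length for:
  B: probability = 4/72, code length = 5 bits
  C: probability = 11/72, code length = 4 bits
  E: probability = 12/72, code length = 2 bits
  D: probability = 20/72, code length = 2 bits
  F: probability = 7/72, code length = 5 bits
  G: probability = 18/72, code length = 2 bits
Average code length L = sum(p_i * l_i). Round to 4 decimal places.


Weighted contributions p_i * l_i:
  B: (4/72) * 5 = 20/72
  C: (11/72) * 4 = 44/72
  E: (12/72) * 2 = 24/72
  D: (20/72) * 2 = 40/72
  F: (7/72) * 5 = 35/72
  G: (18/72) * 2 = 36/72
Sum = (20 + 44 + 24 + 40 + 35 + 36)/72 = 199/72

L = 199/72 = 2.7639 bits/symbol


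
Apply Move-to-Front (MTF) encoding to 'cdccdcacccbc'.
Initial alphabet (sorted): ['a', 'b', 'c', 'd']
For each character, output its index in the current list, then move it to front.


MTF encoding:
'c': index 2 in ['a', 'b', 'c', 'd'] -> ['c', 'a', 'b', 'd']
'd': index 3 in ['c', 'a', 'b', 'd'] -> ['d', 'c', 'a', 'b']
'c': index 1 in ['d', 'c', 'a', 'b'] -> ['c', 'd', 'a', 'b']
'c': index 0 in ['c', 'd', 'a', 'b'] -> ['c', 'd', 'a', 'b']
'd': index 1 in ['c', 'd', 'a', 'b'] -> ['d', 'c', 'a', 'b']
'c': index 1 in ['d', 'c', 'a', 'b'] -> ['c', 'd', 'a', 'b']
'a': index 2 in ['c', 'd', 'a', 'b'] -> ['a', 'c', 'd', 'b']
'c': index 1 in ['a', 'c', 'd', 'b'] -> ['c', 'a', 'd', 'b']
'c': index 0 in ['c', 'a', 'd', 'b'] -> ['c', 'a', 'd', 'b']
'c': index 0 in ['c', 'a', 'd', 'b'] -> ['c', 'a', 'd', 'b']
'b': index 3 in ['c', 'a', 'd', 'b'] -> ['b', 'c', 'a', 'd']
'c': index 1 in ['b', 'c', 'a', 'd'] -> ['c', 'b', 'a', 'd']


Output: [2, 3, 1, 0, 1, 1, 2, 1, 0, 0, 3, 1]


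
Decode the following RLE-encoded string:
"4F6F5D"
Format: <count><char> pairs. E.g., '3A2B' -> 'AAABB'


Expanding each <count><char> pair:
  4F -> 'FFFF'
  6F -> 'FFFFFF'
  5D -> 'DDDDD'

Decoded = FFFFFFFFFFDDDDD


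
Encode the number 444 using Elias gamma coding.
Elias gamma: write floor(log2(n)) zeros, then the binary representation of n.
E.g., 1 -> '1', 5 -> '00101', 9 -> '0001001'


num_bits = floor(log2(444)) + 1 = 9
leading_zeros = num_bits - 1 = 8
binary(444) = 110111100

Elias gamma(444) = '00000000' + '110111100' = 00000000110111100 (17 bits)


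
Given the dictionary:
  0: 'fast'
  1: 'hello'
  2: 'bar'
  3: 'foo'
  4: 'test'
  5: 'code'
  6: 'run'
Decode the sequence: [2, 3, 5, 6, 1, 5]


Look up each index in the dictionary:
  2 -> 'bar'
  3 -> 'foo'
  5 -> 'code'
  6 -> 'run'
  1 -> 'hello'
  5 -> 'code'

Decoded: "bar foo code run hello code"


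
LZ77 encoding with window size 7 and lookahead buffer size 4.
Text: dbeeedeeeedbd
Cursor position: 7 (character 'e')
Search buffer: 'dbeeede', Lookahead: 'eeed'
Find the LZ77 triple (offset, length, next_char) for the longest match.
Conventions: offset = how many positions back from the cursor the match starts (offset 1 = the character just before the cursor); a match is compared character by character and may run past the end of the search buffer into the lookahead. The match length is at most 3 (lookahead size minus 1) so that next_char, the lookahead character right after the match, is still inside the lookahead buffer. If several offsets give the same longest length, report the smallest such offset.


Try each offset into the search buffer:
  offset=1 (pos 6, char 'e'): match length 3
  offset=2 (pos 5, char 'd'): match length 0
  offset=3 (pos 4, char 'e'): match length 1
  offset=4 (pos 3, char 'e'): match length 2
  offset=5 (pos 2, char 'e'): match length 3
  offset=6 (pos 1, char 'b'): match length 0
  offset=7 (pos 0, char 'd'): match length 0
Longest match has length 3, found at offsets 1, 5; take the smallest, offset 1.
next_char = character at position 7 + 3 = 10 -> 'd'

Best match: offset=1, length=3 (matching 'eee' starting at position 6)
LZ77 triple: (1, 3, 'd')


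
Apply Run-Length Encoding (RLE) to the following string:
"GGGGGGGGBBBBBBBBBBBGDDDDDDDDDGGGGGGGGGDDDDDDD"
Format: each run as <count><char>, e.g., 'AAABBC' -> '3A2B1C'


Scanning runs left to right:
  i=0: run of 'G' x 8 -> '8G'
  i=8: run of 'B' x 11 -> '11B'
  i=19: run of 'G' x 1 -> '1G'
  i=20: run of 'D' x 9 -> '9D'
  i=29: run of 'G' x 9 -> '9G'
  i=38: run of 'D' x 7 -> '7D'

RLE = 8G11B1G9D9G7D


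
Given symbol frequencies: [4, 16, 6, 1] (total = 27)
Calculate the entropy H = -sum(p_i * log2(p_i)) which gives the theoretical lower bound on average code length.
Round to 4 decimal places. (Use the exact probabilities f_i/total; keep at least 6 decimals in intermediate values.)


Per-symbol terms -p_i * log2(p_i) with p_i = f_i/27:
  p = 4/27 = 0.148148: log2(p) = -2.754888, -p*log2(p) = 0.408131
  p = 16/27 = 0.592593: log2(p) = -0.754888, -p*log2(p) = 0.447341
  p = 6/27 = 0.222222: log2(p) = -2.169925, -p*log2(p) = 0.482206
  p = 1/27 = 0.037037: log2(p) = -4.754888, -p*log2(p) = 0.176107
H = 0.408131 + 0.447341 + 0.482206 + 0.176107 = 1.513785

H = 1.5138 bits/symbol
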